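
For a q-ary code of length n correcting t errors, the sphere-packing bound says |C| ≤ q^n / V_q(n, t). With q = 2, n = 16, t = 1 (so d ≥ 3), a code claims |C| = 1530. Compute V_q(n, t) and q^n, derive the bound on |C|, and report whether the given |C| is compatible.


V_q(n, t) = 17, q^n = 65536, Hamming bound = 3855, |C| = 1530 ≤ bound (satisfied).

Step 1: Compute V_q(n, t) = Σ_{j=0}^1 C(n, j) (q−1)^j.
  j = 0: C(16,0)·(1)^0 = 1·1 = 1.
  j = 1: C(16,1)·(1)^1 = 16·1 = 16.
  V_q(n, t) = 1 + 16 = 17.
Step 2: q^n = 2^16 = 65536.
Step 3: Hamming bound ⌊q^n / V_q(n,t)⌋ = ⌊65536/17⌋ = 3855.
Step 4: Compare |C| = 1530 to 3855: satisfied.
The claimed |C| lies below the Hamming bound.


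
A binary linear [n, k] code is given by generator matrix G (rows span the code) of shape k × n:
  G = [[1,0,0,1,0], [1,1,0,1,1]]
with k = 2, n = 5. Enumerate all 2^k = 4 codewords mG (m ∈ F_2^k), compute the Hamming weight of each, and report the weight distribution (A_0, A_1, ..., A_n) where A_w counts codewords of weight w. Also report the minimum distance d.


Weight distribution: A_0 = 1, A_2 = 2, A_4 = 1. Minimum distance d = 2.

Enumerate all 2^2 = 4 messages m ∈ F_2^2.
For each, compute codeword c = mG in F_2^5, then tally its weight.
  m = 00 → c = 00000, weight = 0.
  m = 10 → c = 10010, weight = 2.
  m = 01 → c = 11011, weight = 4.
  m = 11 → c = 01001, weight = 2.
Tally weights:
  weight 0: 1 codewords.
  weight 2: 2 codewords.
  weight 4: 1 codewords.
Minimum distance d = smallest w > 0 with A_w > 0 = 2.
Sanity: Σ A_w = 4 = 2^2 = 4 ✓.


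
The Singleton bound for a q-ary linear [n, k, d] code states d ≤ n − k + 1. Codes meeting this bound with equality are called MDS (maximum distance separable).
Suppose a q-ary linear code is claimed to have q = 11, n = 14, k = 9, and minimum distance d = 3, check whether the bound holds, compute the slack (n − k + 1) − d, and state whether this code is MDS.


Singleton RHS = n − k + 1 = 6, slack = 3, bound satisfied, not MDS.

Singleton bound: d ≤ n − k + 1.
Here n = 14, k = 9, so n − k + 1 = 6.
Given d = 3, check d ≤ 6: YES.
Slack = (n − k + 1) − d = 3.
The code is NOT MDS (slack = 3 > 0).
Description: the claimed parameters are [14, 9, 3]_11; such a code would be non-MDS.


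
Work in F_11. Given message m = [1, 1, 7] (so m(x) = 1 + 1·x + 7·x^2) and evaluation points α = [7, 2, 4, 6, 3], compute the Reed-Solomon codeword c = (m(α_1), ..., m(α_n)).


c = [10, 9, 7, 6, 1]

Message polynomial: m(x) = 1 + 1·x + 7·x^2 (mod 11).
For each evaluation point α_i, compute m(α_i) mod 11:
  α_1 = 7: Horner steps 7 → 6 → 10, so m(7) = 10.
  α_2 = 2: Horner steps 7 → 4 → 9, so m(2) = 9.
  α_3 = 4: Horner steps 7 → 7 → 7, so m(4) = 7.
  α_4 = 6: Horner steps 7 → 10 → 6, so m(6) = 6.
  α_5 = 3: Horner steps 7 → 0 → 1, so m(3) = 1.
Codeword c = [10, 9, 7, 6, 1] ∈ F_11^5.


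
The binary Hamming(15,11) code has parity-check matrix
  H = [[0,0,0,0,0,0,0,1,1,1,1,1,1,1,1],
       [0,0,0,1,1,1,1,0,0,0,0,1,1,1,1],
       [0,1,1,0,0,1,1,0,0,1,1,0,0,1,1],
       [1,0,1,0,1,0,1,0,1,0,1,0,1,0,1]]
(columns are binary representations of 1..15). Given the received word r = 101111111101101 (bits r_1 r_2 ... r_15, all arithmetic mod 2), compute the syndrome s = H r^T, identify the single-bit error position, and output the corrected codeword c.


s = (0, 1, 1, 1)^T, error position = 7, corrected codeword c = 101111011101101

Compute s = H r^T mod 2 one row at a time:
  s_1 = 1 + 1 + 1 + 0 + 1 + 1 + 0 + 1 = 6 ≡ 0 (mod 2).
  s_2 = 1 + 1 + 1 + 1 + 1 + 1 + 0 + 1 = 7 ≡ 1 (mod 2).
  s_3 = 0 + 1 + 1 + 1 + 1 + 0 + 0 + 1 = 5 ≡ 1 (mod 2).
  s_4 = 1 + 1 + 1 + 1 + 1 + 0 + 1 + 1 = 7 ≡ 1 (mod 2).
s = (0, 1, 1, 1)^T — this equals column 7 of H (binary 0111), so error is at position 7.
Correct: flip bit 7 of r = 101111111101101 to get c = 101111011101101.


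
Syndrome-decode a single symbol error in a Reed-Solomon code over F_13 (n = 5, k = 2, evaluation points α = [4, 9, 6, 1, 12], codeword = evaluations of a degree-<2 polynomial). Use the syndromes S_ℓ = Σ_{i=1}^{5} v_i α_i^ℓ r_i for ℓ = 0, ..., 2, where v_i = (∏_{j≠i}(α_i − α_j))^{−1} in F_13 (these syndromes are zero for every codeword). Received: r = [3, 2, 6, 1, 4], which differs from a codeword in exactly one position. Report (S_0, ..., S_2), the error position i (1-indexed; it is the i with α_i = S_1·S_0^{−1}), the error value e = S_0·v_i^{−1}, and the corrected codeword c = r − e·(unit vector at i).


S = (10, 8, 9), error at position 3, error magnitude e = 6, c = [3, 2, 0, 1, 4].

Step 1: column multipliers v_i = (∏_{j≠i}(α_i − α_j))^{−1} mod 13.
  i = 1 (α = 4): (4−9)(4−6)(4−1)(4−12) = (−5)·(−2)·3·(−8) = −240 ≡ 7, so v_1 = 7^{−1} = 2 (mod 13).
  i = 2 (α = 9): (9−4)(9−6)(9−1)(9−12) = 5·3·8·(−3) = −360 ≡ 4, so v_2 = 4^{−1} = 10 (mod 13).
  i = 3 (α = 6): (6−4)(6−9)(6−1)(6−12) = 2·(−3)·5·(−6) = 180 ≡ 11, so v_3 = 11^{−1} = 6 (mod 13).
  i = 4 (α = 1): (1−4)(1−9)(1−6)(1−12) = (−3)·(−8)·(−5)·(−11) = 1320 ≡ 7, so v_4 = 7^{−1} = 2 (mod 13).
  i = 5 (α = 12): (12−4)(12−9)(12−6)(12−1) = 8·3·6·11 = 1584 ≡ 11, so v_5 = 11^{−1} = 6 (mod 13).
  v = [2, 10, 6, 2, 6].
Step 2: syndromes of r = [3, 2, 6, 1, 4] (all sums mod 13).
  S_0 = Σ v_i r_i = 2·3 + 10·2 + 6·6 + 2·1 + 6·4 = 88 ≡ 10.
  S_1 = Σ v_i α_i r_i = 2·4·3 + 10·9·2 + 6·6·6 + 2·1·1 + 6·12·4 = 710 ≡ 8.
  α_i^2 mod 13 = [3, 3, 10, 1, 1].
  S_2 = Σ v_i α_i^2 r_i = 2·3·3 + 10·3·2 + 6·10·6 + 2·1·1 + 6·1·4 = 464 ≡ 9.
  S = (10, 8, 9) ≠ 0, so r is not a codeword (an error is present).
Step 3: locate the error. For a single error e at position i, S_ℓ = v_i·e·α_i^ℓ, so α_err = S_1/S_0.
  S_0^{−1} = 10^{−1} = 4 (mod 13), so α_err = 8·4 = 32 ≡ 6 = α_3. Error position i = 3.
  Consistency check: S_2/S_1 = 9·5 = 45 ≡ 6 = α_err ✓ (single-error assumption holds).
Step 4: error magnitude e = S_0/v_3 = S_0·∏_{j≠3}(α_3 − α_j) = 10·11 = 110 ≡ 6 (mod 13).
Step 5: correct position 3: c_3 = r_3 − e = 6 − 6 ≡ 0 (mod 13). Hence c = [3, 2, 0, 1, 4].
  Check: interpolating c through the α_i gives m(x) = 9 + 5·x (degree < 2) with m(α_i) = c_i for every i, so c is indeed a codeword.


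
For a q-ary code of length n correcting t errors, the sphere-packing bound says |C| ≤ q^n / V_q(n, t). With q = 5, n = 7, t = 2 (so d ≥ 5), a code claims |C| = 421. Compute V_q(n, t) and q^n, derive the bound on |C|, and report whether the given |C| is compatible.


V_q(n, t) = 365, q^n = 78125, Hamming bound = 214, |C| = 421 > bound (violated).

Step 1: Compute V_q(n, t) = Σ_{j=0}^2 C(n, j) (q−1)^j.
  j = 0: C(7,0)·(4)^0 = 1·1 = 1.
  j = 1: C(7,1)·(4)^1 = 7·4 = 28.
  j = 2: C(7,2)·(4)^2 = 21·16 = 336.
  V_q(n, t) = 1 + 28 + 336 = 365.
Step 2: q^n = 5^7 = 78125.
Step 3: Hamming bound ⌊q^n / V_q(n,t)⌋ = ⌊78125/365⌋ = 214.
Step 4: Compare |C| = 421 to 214: violated.
The claimed |C| lies above the Hamming bound, so no 5-ary code of length 7 with d ≥ 5 can have 421 codewords.


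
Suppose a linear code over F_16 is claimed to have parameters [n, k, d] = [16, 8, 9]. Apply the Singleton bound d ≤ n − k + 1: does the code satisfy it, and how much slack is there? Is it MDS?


Singleton RHS = n − k + 1 = 9, slack = 0, bound satisfied, MDS.

Singleton bound: d ≤ n − k + 1.
Here n = 16, k = 8, so n − k + 1 = 9.
Given d = 9, check d ≤ 9: YES.
Slack = (n − k + 1) − d = 0.
The code is MDS (slack = 0).
Description: the claimed parameters are [16, 8, 9]_16; such a code would be MDS (meets Singleton bound).


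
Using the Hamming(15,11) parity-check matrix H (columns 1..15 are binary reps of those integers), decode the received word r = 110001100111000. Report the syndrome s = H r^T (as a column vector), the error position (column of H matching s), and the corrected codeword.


s = (1, 1, 1, 1)^T, error position = 15, corrected codeword c = 110001100111001

Compute s = H r^T mod 2 one row at a time:
  s_1 = 0 + 0 + 1 + 1 + 1 + 0 + 0 + 0 = 3 ≡ 1 (mod 2).
  s_2 = 0 + 0 + 1 + 1 + 1 + 0 + 0 + 0 = 3 ≡ 1 (mod 2).
  s_3 = 1 + 0 + 1 + 1 + 1 + 1 + 0 + 0 = 5 ≡ 1 (mod 2).
  s_4 = 1 + 0 + 0 + 1 + 0 + 1 + 0 + 0 = 3 ≡ 1 (mod 2).
s = (1, 1, 1, 1)^T — this equals column 15 of H (binary 1111), so error is at position 15.
Correct: flip bit 15 of r = 110001100111000 to get c = 110001100111001.


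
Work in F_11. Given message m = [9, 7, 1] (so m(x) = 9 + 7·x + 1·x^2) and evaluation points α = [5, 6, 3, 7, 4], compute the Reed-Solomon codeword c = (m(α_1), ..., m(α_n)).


c = [3, 10, 6, 8, 9]

Message polynomial: m(x) = 9 + 7·x + 1·x^2 (mod 11).
For each evaluation point α_i, compute m(α_i) mod 11:
  α_1 = 5: Horner steps 1 → 1 → 3, so m(5) = 3.
  α_2 = 6: Horner steps 1 → 2 → 10, so m(6) = 10.
  α_3 = 3: Horner steps 1 → 10 → 6, so m(3) = 6.
  α_4 = 7: Horner steps 1 → 3 → 8, so m(7) = 8.
  α_5 = 4: Horner steps 1 → 0 → 9, so m(4) = 9.
Codeword c = [3, 10, 6, 8, 9] ∈ F_11^5.


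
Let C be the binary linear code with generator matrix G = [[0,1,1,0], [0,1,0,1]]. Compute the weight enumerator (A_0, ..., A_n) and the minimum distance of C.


Weight distribution: A_0 = 1, A_2 = 3. Minimum distance d = 2.

Enumerate all 2^2 = 4 messages m ∈ F_2^2.
For each, compute codeword c = mG in F_2^4, then tally its weight.
  m = 00 → c = 0000, weight = 0.
  m = 10 → c = 0110, weight = 2.
  m = 01 → c = 0101, weight = 2.
  m = 11 → c = 0011, weight = 2.
Tally weights:
  weight 0: 1 codewords.
  weight 2: 3 codewords.
Minimum distance d = smallest w > 0 with A_w > 0 = 2.
Sanity: Σ A_w = 4 = 2^2 = 4 ✓.


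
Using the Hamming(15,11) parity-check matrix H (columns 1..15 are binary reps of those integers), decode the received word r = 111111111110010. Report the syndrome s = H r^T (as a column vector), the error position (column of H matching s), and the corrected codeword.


s = (1, 1, 1, 0)^T, error position = 14, corrected codeword c = 111111111110000

Compute s = H r^T mod 2 one row at a time:
  s_1 = 1 + 1 + 1 + 1 + 0 + 0 + 1 + 0 = 5 ≡ 1 (mod 2).
  s_2 = 1 + 1 + 1 + 1 + 0 + 0 + 1 + 0 = 5 ≡ 1 (mod 2).
  s_3 = 1 + 1 + 1 + 1 + 1 + 1 + 1 + 0 = 7 ≡ 1 (mod 2).
  s_4 = 1 + 1 + 1 + 1 + 1 + 1 + 0 + 0 = 6 ≡ 0 (mod 2).
s = (1, 1, 1, 0)^T — this equals column 14 of H (binary 1110), so error is at position 14.
Correct: flip bit 14 of r = 111111111110010 to get c = 111111111110000.


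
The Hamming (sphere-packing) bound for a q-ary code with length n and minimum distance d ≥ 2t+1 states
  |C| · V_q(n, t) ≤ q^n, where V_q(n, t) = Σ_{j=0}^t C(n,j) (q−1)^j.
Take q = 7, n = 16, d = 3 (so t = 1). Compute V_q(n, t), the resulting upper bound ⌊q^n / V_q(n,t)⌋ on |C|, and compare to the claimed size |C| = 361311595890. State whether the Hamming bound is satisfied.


V_q(n, t) = 97, q^n = 33232930569601, Hamming bound = 342607531645, |C| = 361311595890 > bound (violated).

Step 1: Compute V_q(n, t) = Σ_{j=0}^1 C(n, j) (q−1)^j.
  j = 0: C(16,0)·(6)^0 = 1·1 = 1.
  j = 1: C(16,1)·(6)^1 = 16·6 = 96.
  V_q(n, t) = 1 + 96 = 97.
Step 2: q^n = 7^16 = 33232930569601.
Step 3: Hamming bound ⌊q^n / V_q(n,t)⌋ = ⌊33232930569601/97⌋ = 342607531645.
Step 4: Compare |C| = 361311595890 to 342607531645: violated.
The claimed |C| lies above the Hamming bound, so no 7-ary code of length 16 with d ≥ 3 can have 361311595890 codewords.


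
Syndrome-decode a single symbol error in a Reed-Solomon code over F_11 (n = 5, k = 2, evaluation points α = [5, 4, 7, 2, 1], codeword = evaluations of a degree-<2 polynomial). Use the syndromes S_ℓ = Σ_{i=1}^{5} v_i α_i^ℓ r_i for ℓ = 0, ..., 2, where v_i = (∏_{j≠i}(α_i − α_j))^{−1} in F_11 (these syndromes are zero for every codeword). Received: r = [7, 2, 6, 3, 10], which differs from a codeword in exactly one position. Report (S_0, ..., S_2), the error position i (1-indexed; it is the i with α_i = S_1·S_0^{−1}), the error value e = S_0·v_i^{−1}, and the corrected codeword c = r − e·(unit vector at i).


S = (2, 2, 2), error at position 5, error magnitude e = 1, c = [7, 2, 6, 3, 9].

Step 1: column multipliers v_i = (∏_{j≠i}(α_i − α_j))^{−1} mod 11.
  i = 1 (α = 5): (5−4)(5−7)(5−2)(5−1) = 1·(−2)·3·4 = −24 ≡ 9, so v_1 = 9^{−1} = 5 (mod 11).
  i = 2 (α = 4): (4−5)(4−7)(4−2)(4−1) = (−1)·(−3)·2·3 = 18 ≡ 7, so v_2 = 7^{−1} = 8 (mod 11).
  i = 3 (α = 7): (7−5)(7−4)(7−2)(7−1) = 2·3·5·6 = 180 ≡ 4, so v_3 = 4^{−1} = 3 (mod 11).
  i = 4 (α = 2): (2−5)(2−4)(2−7)(2−1) = (−3)·(−2)·(−5)·1 = −30 ≡ 3, so v_4 = 3^{−1} = 4 (mod 11).
  i = 5 (α = 1): (1−5)(1−4)(1−7)(1−2) = (−4)·(−3)·(−6)·(−1) = 72 ≡ 6, so v_5 = 6^{−1} = 2 (mod 11).
  v = [5, 8, 3, 4, 2].
Step 2: syndromes of r = [7, 2, 6, 3, 10] (all sums mod 11).
  S_0 = Σ v_i r_i = 5·7 + 8·2 + 3·6 + 4·3 + 2·10 = 101 ≡ 2.
  S_1 = Σ v_i α_i r_i = 5·5·7 + 8·4·2 + 3·7·6 + 4·2·3 + 2·1·10 = 409 ≡ 2.
  α_i^2 mod 11 = [3, 5, 5, 4, 1].
  S_2 = Σ v_i α_i^2 r_i = 5·3·7 + 8·5·2 + 3·5·6 + 4·4·3 + 2·1·10 = 343 ≡ 2.
  S = (2, 2, 2) ≠ 0, so r is not a codeword (an error is present).
Step 3: locate the error. For a single error e at position i, S_ℓ = v_i·e·α_i^ℓ, so α_err = S_1/S_0.
  S_0^{−1} = 2^{−1} = 6 (mod 11), so α_err = 2·6 = 12 ≡ 1 = α_5. Error position i = 5.
  Consistency check: S_2/S_1 = 2·6 = 12 ≡ 1 = α_err ✓ (single-error assumption holds).
Step 4: error magnitude e = S_0/v_5 = S_0·∏_{j≠5}(α_5 − α_j) = 2·6 = 12 ≡ 1 (mod 11).
Step 5: correct position 5: c_5 = r_5 − e = 10 − 1 ≡ 9 (mod 11). Hence c = [7, 2, 6, 3, 9].
  Check: interpolating c through the α_i gives m(x) = 4 + 5·x (degree < 2) with m(α_i) = c_i for every i, so c is indeed a codeword.


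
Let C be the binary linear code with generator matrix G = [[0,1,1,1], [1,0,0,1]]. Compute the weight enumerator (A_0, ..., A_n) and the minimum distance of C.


Weight distribution: A_0 = 1, A_2 = 1, A_3 = 2. Minimum distance d = 2.

Enumerate all 2^2 = 4 messages m ∈ F_2^2.
For each, compute codeword c = mG in F_2^4, then tally its weight.
  m = 00 → c = 0000, weight = 0.
  m = 10 → c = 0111, weight = 3.
  m = 01 → c = 1001, weight = 2.
  m = 11 → c = 1110, weight = 3.
Tally weights:
  weight 0: 1 codewords.
  weight 2: 1 codewords.
  weight 3: 2 codewords.
Minimum distance d = smallest w > 0 with A_w > 0 = 2.
Sanity: Σ A_w = 4 = 2^2 = 4 ✓.


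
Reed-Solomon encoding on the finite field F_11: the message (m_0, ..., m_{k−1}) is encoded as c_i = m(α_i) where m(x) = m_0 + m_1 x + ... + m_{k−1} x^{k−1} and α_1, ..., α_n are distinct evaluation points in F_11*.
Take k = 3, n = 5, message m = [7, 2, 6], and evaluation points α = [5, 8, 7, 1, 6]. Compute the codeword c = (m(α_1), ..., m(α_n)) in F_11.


c = [2, 0, 7, 4, 4]

Message polynomial: m(x) = 7 + 2·x + 6·x^2 (mod 11).
For each evaluation point α_i, compute m(α_i) mod 11:
  α_1 = 5: Horner steps 6 → 10 → 2, so m(5) = 2.
  α_2 = 8: Horner steps 6 → 6 → 0, so m(8) = 0.
  α_3 = 7: Horner steps 6 → 0 → 7, so m(7) = 7.
  α_4 = 1: Horner steps 6 → 8 → 4, so m(1) = 4.
  α_5 = 6: Horner steps 6 → 5 → 4, so m(6) = 4.
Codeword c = [2, 0, 7, 4, 4] ∈ F_11^5.


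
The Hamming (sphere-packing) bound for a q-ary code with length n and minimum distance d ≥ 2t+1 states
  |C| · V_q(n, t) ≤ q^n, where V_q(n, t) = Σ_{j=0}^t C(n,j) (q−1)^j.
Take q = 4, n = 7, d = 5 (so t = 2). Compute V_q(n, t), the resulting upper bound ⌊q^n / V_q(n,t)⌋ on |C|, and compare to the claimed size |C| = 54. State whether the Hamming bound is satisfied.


V_q(n, t) = 211, q^n = 16384, Hamming bound = 77, |C| = 54 ≤ bound (satisfied).

Step 1: Compute V_q(n, t) = Σ_{j=0}^2 C(n, j) (q−1)^j.
  j = 0: C(7,0)·(3)^0 = 1·1 = 1.
  j = 1: C(7,1)·(3)^1 = 7·3 = 21.
  j = 2: C(7,2)·(3)^2 = 21·9 = 189.
  V_q(n, t) = 1 + 21 + 189 = 211.
Step 2: q^n = 4^7 = 16384.
Step 3: Hamming bound ⌊q^n / V_q(n,t)⌋ = ⌊16384/211⌋ = 77.
Step 4: Compare |C| = 54 to 77: satisfied.
The claimed |C| lies below the Hamming bound.


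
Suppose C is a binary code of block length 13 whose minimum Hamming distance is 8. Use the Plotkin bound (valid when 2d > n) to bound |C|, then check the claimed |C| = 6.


Plotkin bound M ≤ 4; given |C| = 6 > bound (violated).

Check applicability: 2d = 16, n = 13.
2d − n = 3 > 0, so Plotkin applies.
Compute d/(2d−n) = 8/3 ≈ 2.6667.
⌊d/(2d−n)⌋ = 2.
Plotkin bound: M ≤ 2·2 = 4.
Given |C| = 6, check: VIOLATED.
This |C| is above the Plotkin bound, so no binary code with n = 13, d = 8 and 6 codewords exists.


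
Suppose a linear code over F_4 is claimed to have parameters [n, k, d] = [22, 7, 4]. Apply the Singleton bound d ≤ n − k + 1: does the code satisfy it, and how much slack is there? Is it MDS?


Singleton RHS = n − k + 1 = 16, slack = 12, bound satisfied, not MDS.

Singleton bound: d ≤ n − k + 1.
Here n = 22, k = 7, so n − k + 1 = 16.
Given d = 4, check d ≤ 16: YES.
Slack = (n − k + 1) − d = 12.
The code is NOT MDS (slack = 12 > 0).
Description: the claimed parameters are [22, 7, 4]_4; such a code would be non-MDS.


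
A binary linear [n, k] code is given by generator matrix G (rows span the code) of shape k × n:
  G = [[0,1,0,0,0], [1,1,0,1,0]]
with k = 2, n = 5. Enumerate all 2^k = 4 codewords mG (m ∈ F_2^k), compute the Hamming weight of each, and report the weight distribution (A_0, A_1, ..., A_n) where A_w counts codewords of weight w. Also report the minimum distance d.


Weight distribution: A_0 = 1, A_1 = 1, A_2 = 1, A_3 = 1. Minimum distance d = 1.

Enumerate all 2^2 = 4 messages m ∈ F_2^2.
For each, compute codeword c = mG in F_2^5, then tally its weight.
  m = 00 → c = 00000, weight = 0.
  m = 10 → c = 01000, weight = 1.
  m = 01 → c = 11010, weight = 3.
  m = 11 → c = 10010, weight = 2.
Tally weights:
  weight 0: 1 codewords.
  weight 1: 1 codewords.
  weight 2: 1 codewords.
  weight 3: 1 codewords.
Minimum distance d = smallest w > 0 with A_w > 0 = 1.
Sanity: Σ A_w = 4 = 2^2 = 4 ✓.


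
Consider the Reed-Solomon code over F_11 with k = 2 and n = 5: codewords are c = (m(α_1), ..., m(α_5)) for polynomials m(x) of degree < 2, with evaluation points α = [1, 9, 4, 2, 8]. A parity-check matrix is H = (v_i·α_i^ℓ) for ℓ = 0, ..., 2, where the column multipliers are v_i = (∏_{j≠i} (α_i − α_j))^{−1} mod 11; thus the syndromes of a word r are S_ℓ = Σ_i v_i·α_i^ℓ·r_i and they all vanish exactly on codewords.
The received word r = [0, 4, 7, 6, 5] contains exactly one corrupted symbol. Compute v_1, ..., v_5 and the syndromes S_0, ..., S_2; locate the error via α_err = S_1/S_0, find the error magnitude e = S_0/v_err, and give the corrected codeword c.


S = (5, 7, 1), error at position 5, error magnitude e = 7, c = [0, 4, 7, 6, 9].

Step 1: column multipliers v_i = (∏_{j≠i}(α_i − α_j))^{−1} mod 11.
  i = 1 (α = 1): (1−9)(1−4)(1−2)(1−8) = (−8)·(−3)·(−1)·(−7) = 168 ≡ 3, so v_1 = 3^{−1} = 4 (mod 11).
  i = 2 (α = 9): (9−1)(9−4)(9−2)(9−8) = 8·5·7·1 = 280 ≡ 5, so v_2 = 5^{−1} = 9 (mod 11).
  i = 3 (α = 4): (4−1)(4−9)(4−2)(4−8) = 3·(−5)·2·(−4) = 120 ≡ 10, so v_3 = 10^{−1} = 10 (mod 11).
  i = 4 (α = 2): (2−1)(2−9)(2−4)(2−8) = 1·(−7)·(−2)·(−6) = −84 ≡ 4, so v_4 = 4^{−1} = 3 (mod 11).
  i = 5 (α = 8): (8−1)(8−9)(8−4)(8−2) = 7·(−1)·4·6 = −168 ≡ 8, so v_5 = 8^{−1} = 7 (mod 11).
  v = [4, 9, 10, 3, 7].
Step 2: syndromes of r = [0, 4, 7, 6, 5] (all sums mod 11).
  S_0 = Σ v_i r_i = 4·0 + 9·4 + 10·7 + 3·6 + 7·5 = 159 ≡ 5.
  S_1 = Σ v_i α_i r_i = 4·1·0 + 9·9·4 + 10·4·7 + 3·2·6 + 7·8·5 = 920 ≡ 7.
  α_i^2 mod 11 = [1, 4, 5, 4, 9].
  S_2 = Σ v_i α_i^2 r_i = 4·1·0 + 9·4·4 + 10·5·7 + 3·4·6 + 7·9·5 = 881 ≡ 1.
  S = (5, 7, 1) ≠ 0, so r is not a codeword (an error is present).
Step 3: locate the error. For a single error e at position i, S_ℓ = v_i·e·α_i^ℓ, so α_err = S_1/S_0.
  S_0^{−1} = 5^{−1} = 9 (mod 11), so α_err = 7·9 = 63 ≡ 8 = α_5. Error position i = 5.
  Consistency check: S_2/S_1 = 1·8 = 8 ≡ 8 = α_err ✓ (single-error assumption holds).
Step 4: error magnitude e = S_0/v_5 = S_0·∏_{j≠5}(α_5 − α_j) = 5·8 = 40 ≡ 7 (mod 11).
Step 5: correct position 5: c_5 = r_5 − e = 5 − 7 ≡ 9 (mod 11). Hence c = [0, 4, 7, 6, 9].
  Check: interpolating c through the α_i gives m(x) = 5 + 6·x (degree < 2) with m(α_i) = c_i for every i, so c is indeed a codeword.


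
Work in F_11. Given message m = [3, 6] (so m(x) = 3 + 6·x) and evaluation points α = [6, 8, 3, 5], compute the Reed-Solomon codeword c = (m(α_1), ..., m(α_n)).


c = [6, 7, 10, 0]

Message polynomial: m(x) = 3 + 6·x (mod 11).
For each evaluation point α_i, compute m(α_i) mod 11:
  α_1 = 6: Horner steps 6 → 6, so m(6) = 6.
  α_2 = 8: Horner steps 6 → 7, so m(8) = 7.
  α_3 = 3: Horner steps 6 → 10, so m(3) = 10.
  α_4 = 5: Horner steps 6 → 0, so m(5) = 0.
Codeword c = [6, 7, 10, 0] ∈ F_11^4.


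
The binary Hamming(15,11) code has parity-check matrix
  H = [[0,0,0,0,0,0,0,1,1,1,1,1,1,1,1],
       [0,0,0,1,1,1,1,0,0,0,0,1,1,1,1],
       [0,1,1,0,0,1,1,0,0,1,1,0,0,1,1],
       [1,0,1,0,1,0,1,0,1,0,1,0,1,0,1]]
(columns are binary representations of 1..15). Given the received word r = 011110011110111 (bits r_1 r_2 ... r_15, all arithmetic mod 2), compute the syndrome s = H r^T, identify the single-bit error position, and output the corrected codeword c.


s = (1, 1, 0, 0)^T, error position = 12, corrected codeword c = 011110011111111

Compute s = H r^T mod 2 one row at a time:
  s_1 = 1 + 1 + 1 + 1 + 0 + 1 + 1 + 1 = 7 ≡ 1 (mod 2).
  s_2 = 1 + 1 + 0 + 0 + 0 + 1 + 1 + 1 = 5 ≡ 1 (mod 2).
  s_3 = 1 + 1 + 0 + 0 + 1 + 1 + 1 + 1 = 6 ≡ 0 (mod 2).
  s_4 = 0 + 1 + 1 + 0 + 1 + 1 + 1 + 1 = 6 ≡ 0 (mod 2).
s = (1, 1, 0, 0)^T — this equals column 12 of H (binary 1100), so error is at position 12.
Correct: flip bit 12 of r = 011110011110111 to get c = 011110011111111.


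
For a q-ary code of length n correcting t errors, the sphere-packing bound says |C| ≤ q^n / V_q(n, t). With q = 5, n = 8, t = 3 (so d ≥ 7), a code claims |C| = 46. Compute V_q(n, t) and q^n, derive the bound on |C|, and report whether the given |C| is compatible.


V_q(n, t) = 4065, q^n = 390625, Hamming bound = 96, |C| = 46 ≤ bound (satisfied).

Step 1: Compute V_q(n, t) = Σ_{j=0}^3 C(n, j) (q−1)^j.
  j = 0: C(8,0)·(4)^0 = 1·1 = 1.
  j = 1: C(8,1)·(4)^1 = 8·4 = 32.
  j = 2: C(8,2)·(4)^2 = 28·16 = 448.
  j = 3: C(8,3)·(4)^3 = 56·64 = 3584.
  V_q(n, t) = 1 + 32 + 448 + 3584 = 4065.
Step 2: q^n = 5^8 = 390625.
Step 3: Hamming bound ⌊q^n / V_q(n,t)⌋ = ⌊390625/4065⌋ = 96.
Step 4: Compare |C| = 46 to 96: satisfied.
The claimed |C| lies below the Hamming bound.


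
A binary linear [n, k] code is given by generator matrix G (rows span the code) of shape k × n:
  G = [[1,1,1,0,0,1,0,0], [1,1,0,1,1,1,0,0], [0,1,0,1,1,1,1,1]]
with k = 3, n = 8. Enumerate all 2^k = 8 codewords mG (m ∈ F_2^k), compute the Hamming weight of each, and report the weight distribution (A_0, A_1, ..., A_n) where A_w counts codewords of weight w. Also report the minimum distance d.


Weight distribution: A_0 = 1, A_3 = 2, A_4 = 1, A_5 = 2, A_6 = 2. Minimum distance d = 3.

Enumerate all 2^3 = 8 messages m ∈ F_2^3.
For each, compute codeword c = mG in F_2^8, then tally its weight.
  m = 000 → c = 00000000, weight = 0.
  m = 100 → c = 11100100, weight = 4.
  m = 010 → c = 11011100, weight = 5.
  m = 110 → c = 00111000, weight = 3.
  m = 001 → c = 01011111, weight = 6.
  m = 101 → c = 10111011, weight = 6.
  m = 011 → c = 10000011, weight = 3.
  m = 111 → c = 01100111, weight = 5.
Tally weights:
  weight 0: 1 codewords.
  weight 3: 2 codewords.
  weight 4: 1 codewords.
  weight 5: 2 codewords.
  weight 6: 2 codewords.
Minimum distance d = smallest w > 0 with A_w > 0 = 3.
Sanity: Σ A_w = 8 = 2^3 = 8 ✓.


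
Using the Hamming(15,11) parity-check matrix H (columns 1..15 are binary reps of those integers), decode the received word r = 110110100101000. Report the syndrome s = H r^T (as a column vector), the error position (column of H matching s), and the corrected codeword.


s = (0, 0, 1, 1)^T, error position = 3, corrected codeword c = 111110100101000

Compute s = H r^T mod 2 one row at a time:
  s_1 = 0 + 0 + 1 + 0 + 1 + 0 + 0 + 0 = 2 ≡ 0 (mod 2).
  s_2 = 1 + 1 + 0 + 1 + 1 + 0 + 0 + 0 = 4 ≡ 0 (mod 2).
  s_3 = 1 + 0 + 0 + 1 + 1 + 0 + 0 + 0 = 3 ≡ 1 (mod 2).
  s_4 = 1 + 0 + 1 + 1 + 0 + 0 + 0 + 0 = 3 ≡ 1 (mod 2).
s = (0, 0, 1, 1)^T — this equals column 3 of H (binary 0011), so error is at position 3.
Correct: flip bit 3 of r = 110110100101000 to get c = 111110100101000.


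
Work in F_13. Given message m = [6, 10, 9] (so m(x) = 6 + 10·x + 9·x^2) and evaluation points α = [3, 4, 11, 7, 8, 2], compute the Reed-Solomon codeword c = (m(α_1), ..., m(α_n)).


c = [0, 8, 9, 10, 12, 10]

Message polynomial: m(x) = 6 + 10·x + 9·x^2 (mod 13).
For each evaluation point α_i, compute m(α_i) mod 13:
  α_1 = 3: Horner steps 9 → 11 → 0, so m(3) = 0.
  α_2 = 4: Horner steps 9 → 7 → 8, so m(4) = 8.
  α_3 = 11: Horner steps 9 → 5 → 9, so m(11) = 9.
  α_4 = 7: Horner steps 9 → 8 → 10, so m(7) = 10.
  α_5 = 8: Horner steps 9 → 4 → 12, so m(8) = 12.
  α_6 = 2: Horner steps 9 → 2 → 10, so m(2) = 10.
Codeword c = [0, 8, 9, 10, 12, 10] ∈ F_13^6.


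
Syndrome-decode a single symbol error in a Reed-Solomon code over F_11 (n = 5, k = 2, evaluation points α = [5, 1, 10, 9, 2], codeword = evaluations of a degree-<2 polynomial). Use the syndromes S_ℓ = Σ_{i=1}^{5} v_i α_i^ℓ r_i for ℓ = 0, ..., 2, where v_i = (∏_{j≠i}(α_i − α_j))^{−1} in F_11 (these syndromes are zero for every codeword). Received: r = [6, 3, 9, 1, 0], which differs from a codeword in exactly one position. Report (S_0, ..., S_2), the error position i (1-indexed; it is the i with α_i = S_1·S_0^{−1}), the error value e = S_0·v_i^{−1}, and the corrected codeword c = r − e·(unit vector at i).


S = (9, 1, 5), error at position 1, error magnitude e = 4, c = [2, 3, 9, 1, 0].

Step 1: column multipliers v_i = (∏_{j≠i}(α_i − α_j))^{−1} mod 11.
  i = 1 (α = 5): (5−1)(5−10)(5−9)(5−2) = 4·(−5)·(−4)·3 = 240 ≡ 9, so v_1 = 9^{−1} = 5 (mod 11).
  i = 2 (α = 1): (1−5)(1−10)(1−9)(1−2) = (−4)·(−9)·(−8)·(−1) = 288 ≡ 2, so v_2 = 2^{−1} = 6 (mod 11).
  i = 3 (α = 10): (10−5)(10−1)(10−9)(10−2) = 5·9·1·8 = 360 ≡ 8, so v_3 = 8^{−1} = 7 (mod 11).
  i = 4 (α = 9): (9−5)(9−1)(9−10)(9−2) = 4·8·(−1)·7 = −224 ≡ 7, so v_4 = 7^{−1} = 8 (mod 11).
  i = 5 (α = 2): (2−5)(2−1)(2−10)(2−9) = (−3)·1·(−8)·(−7) = −168 ≡ 8, so v_5 = 8^{−1} = 7 (mod 11).
  v = [5, 6, 7, 8, 7].
Step 2: syndromes of r = [6, 3, 9, 1, 0] (all sums mod 11).
  S_0 = Σ v_i r_i = 5·6 + 6·3 + 7·9 + 8·1 + 7·0 = 119 ≡ 9.
  S_1 = Σ v_i α_i r_i = 5·5·6 + 6·1·3 + 7·10·9 + 8·9·1 + 7·2·0 = 870 ≡ 1.
  α_i^2 mod 11 = [3, 1, 1, 4, 4].
  S_2 = Σ v_i α_i^2 r_i = 5·3·6 + 6·1·3 + 7·1·9 + 8·4·1 + 7·4·0 = 203 ≡ 5.
  S = (9, 1, 5) ≠ 0, so r is not a codeword (an error is present).
Step 3: locate the error. For a single error e at position i, S_ℓ = v_i·e·α_i^ℓ, so α_err = S_1/S_0.
  S_0^{−1} = 9^{−1} = 5 (mod 11), so α_err = 1·5 = 5 ≡ 5 = α_1. Error position i = 1.
  Consistency check: S_2/S_1 = 5·1 = 5 ≡ 5 = α_err ✓ (single-error assumption holds).
Step 4: error magnitude e = S_0/v_1 = S_0·∏_{j≠1}(α_1 − α_j) = 9·9 = 81 ≡ 4 (mod 11).
Step 5: correct position 1: c_1 = r_1 − e = 6 − 4 ≡ 2 (mod 11). Hence c = [2, 3, 9, 1, 0].
  Check: interpolating c through the α_i gives m(x) = 6 + 8·x (degree < 2) with m(α_i) = c_i for every i, so c is indeed a codeword.


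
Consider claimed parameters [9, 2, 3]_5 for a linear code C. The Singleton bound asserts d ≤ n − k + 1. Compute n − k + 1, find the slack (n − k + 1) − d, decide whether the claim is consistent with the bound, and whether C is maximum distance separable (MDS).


Singleton RHS = n − k + 1 = 8, slack = 5, bound satisfied, not MDS.

Singleton bound: d ≤ n − k + 1.
Here n = 9, k = 2, so n − k + 1 = 8.
Given d = 3, check d ≤ 8: YES.
Slack = (n − k + 1) − d = 5.
The code is NOT MDS (slack = 5 > 0).
Description: the claimed parameters are [9, 2, 3]_5; such a code would be non-MDS.


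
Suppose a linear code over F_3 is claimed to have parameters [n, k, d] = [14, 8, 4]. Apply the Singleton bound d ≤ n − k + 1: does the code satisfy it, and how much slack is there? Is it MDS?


Singleton RHS = n − k + 1 = 7, slack = 3, bound satisfied, not MDS.

Singleton bound: d ≤ n − k + 1.
Here n = 14, k = 8, so n − k + 1 = 7.
Given d = 4, check d ≤ 7: YES.
Slack = (n − k + 1) − d = 3.
The code is NOT MDS (slack = 3 > 0).
Description: the claimed parameters are [14, 8, 4]_3; such a code would be non-MDS.


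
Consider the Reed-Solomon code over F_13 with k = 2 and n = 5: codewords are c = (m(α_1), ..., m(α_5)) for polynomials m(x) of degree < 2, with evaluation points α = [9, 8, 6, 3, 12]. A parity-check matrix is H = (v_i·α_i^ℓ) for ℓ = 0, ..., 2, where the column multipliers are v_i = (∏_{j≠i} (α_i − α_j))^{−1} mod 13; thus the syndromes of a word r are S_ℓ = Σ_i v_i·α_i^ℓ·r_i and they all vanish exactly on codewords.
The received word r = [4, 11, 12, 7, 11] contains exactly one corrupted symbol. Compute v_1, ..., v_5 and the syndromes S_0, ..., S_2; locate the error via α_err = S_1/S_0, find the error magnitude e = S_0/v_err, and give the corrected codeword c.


S = (12, 1, 12), error at position 5, error magnitude e = 2, c = [4, 11, 12, 7, 9].

Step 1: column multipliers v_i = (∏_{j≠i}(α_i − α_j))^{−1} mod 13.
  i = 1 (α = 9): (9−8)(9−6)(9−3)(9−12) = 1·3·6·(−3) = −54 ≡ 11, so v_1 = 11^{−1} = 6 (mod 13).
  i = 2 (α = 8): (8−9)(8−6)(8−3)(8−12) = (−1)·2·5·(−4) = 40 ≡ 1, so v_2 = 1^{−1} = 1 (mod 13).
  i = 3 (α = 6): (6−9)(6−8)(6−3)(6−12) = (−3)·(−2)·3·(−6) = −108 ≡ 9, so v_3 = 9^{−1} = 3 (mod 13).
  i = 4 (α = 3): (3−9)(3−8)(3−6)(3−12) = (−6)·(−5)·(−3)·(−9) = 810 ≡ 4, so v_4 = 4^{−1} = 10 (mod 13).
  i = 5 (α = 12): (12−9)(12−8)(12−6)(12−3) = 3·4·6·9 = 648 ≡ 11, so v_5 = 11^{−1} = 6 (mod 13).
  v = [6, 1, 3, 10, 6].
Step 2: syndromes of r = [4, 11, 12, 7, 11] (all sums mod 13).
  S_0 = Σ v_i r_i = 6·4 + 1·11 + 3·12 + 10·7 + 6·11 = 207 ≡ 12.
  S_1 = Σ v_i α_i r_i = 6·9·4 + 1·8·11 + 3·6·12 + 10·3·7 + 6·12·11 = 1522 ≡ 1.
  α_i^2 mod 13 = [3, 12, 10, 9, 1].
  S_2 = Σ v_i α_i^2 r_i = 6·3·4 + 1·12·11 + 3·10·12 + 10·9·7 + 6·1·11 = 1260 ≡ 12.
  S = (12, 1, 12) ≠ 0, so r is not a codeword (an error is present).
Step 3: locate the error. For a single error e at position i, S_ℓ = v_i·e·α_i^ℓ, so α_err = S_1/S_0.
  S_0^{−1} = 12^{−1} = 12 (mod 13), so α_err = 1·12 = 12 ≡ 12 = α_5. Error position i = 5.
  Consistency check: S_2/S_1 = 12·1 = 12 ≡ 12 = α_err ✓ (single-error assumption holds).
Step 4: error magnitude e = S_0/v_5 = S_0·∏_{j≠5}(α_5 − α_j) = 12·11 = 132 ≡ 2 (mod 13).
Step 5: correct position 5: c_5 = r_5 − e = 11 − 2 ≡ 9 (mod 13). Hence c = [4, 11, 12, 7, 9].
  Check: interpolating c through the α_i gives m(x) = 2 + 6·x (degree < 2) with m(α_i) = c_i for every i, so c is indeed a codeword.


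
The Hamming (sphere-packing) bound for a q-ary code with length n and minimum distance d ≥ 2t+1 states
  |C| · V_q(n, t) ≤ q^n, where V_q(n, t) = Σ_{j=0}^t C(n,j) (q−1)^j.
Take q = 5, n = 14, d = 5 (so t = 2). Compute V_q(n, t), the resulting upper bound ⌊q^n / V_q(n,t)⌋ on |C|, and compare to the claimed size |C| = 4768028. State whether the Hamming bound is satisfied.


V_q(n, t) = 1513, q^n = 6103515625, Hamming bound = 4034048, |C| = 4768028 > bound (violated).

Step 1: Compute V_q(n, t) = Σ_{j=0}^2 C(n, j) (q−1)^j.
  j = 0: C(14,0)·(4)^0 = 1·1 = 1.
  j = 1: C(14,1)·(4)^1 = 14·4 = 56.
  j = 2: C(14,2)·(4)^2 = 91·16 = 1456.
  V_q(n, t) = 1 + 56 + 1456 = 1513.
Step 2: q^n = 5^14 = 6103515625.
Step 3: Hamming bound ⌊q^n / V_q(n,t)⌋ = ⌊6103515625/1513⌋ = 4034048.
Step 4: Compare |C| = 4768028 to 4034048: violated.
The claimed |C| lies above the Hamming bound, so no 5-ary code of length 14 with d ≥ 5 can have 4768028 codewords.


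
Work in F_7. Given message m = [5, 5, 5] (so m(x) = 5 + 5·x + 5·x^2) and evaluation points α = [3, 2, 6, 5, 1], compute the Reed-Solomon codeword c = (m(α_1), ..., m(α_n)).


c = [2, 0, 5, 1, 1]

Message polynomial: m(x) = 5 + 5·x + 5·x^2 (mod 7).
For each evaluation point α_i, compute m(α_i) mod 7:
  α_1 = 3: Horner steps 5 → 6 → 2, so m(3) = 2.
  α_2 = 2: Horner steps 5 → 1 → 0, so m(2) = 0.
  α_3 = 6: Horner steps 5 → 0 → 5, so m(6) = 5.
  α_4 = 5: Horner steps 5 → 2 → 1, so m(5) = 1.
  α_5 = 1: Horner steps 5 → 3 → 1, so m(1) = 1.
Codeword c = [2, 0, 5, 1, 1] ∈ F_7^5.


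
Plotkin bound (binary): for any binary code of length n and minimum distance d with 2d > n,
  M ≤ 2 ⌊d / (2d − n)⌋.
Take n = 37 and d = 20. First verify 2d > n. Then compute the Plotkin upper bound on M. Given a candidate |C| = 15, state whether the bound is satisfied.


Plotkin bound M ≤ 12; given |C| = 15 > bound (violated).

Check applicability: 2d = 40, n = 37.
2d − n = 3 > 0, so Plotkin applies.
Compute d/(2d−n) = 20/3 ≈ 6.6667.
⌊d/(2d−n)⌋ = 6.
Plotkin bound: M ≤ 2·6 = 12.
Given |C| = 15, check: VIOLATED.
This |C| is above the Plotkin bound, so no binary code with n = 37, d = 20 and 15 codewords exists.


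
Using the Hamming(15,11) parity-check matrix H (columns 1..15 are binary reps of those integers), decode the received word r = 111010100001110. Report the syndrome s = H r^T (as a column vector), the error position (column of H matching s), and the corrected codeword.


s = (1, 1, 0, 1)^T, error position = 13, corrected codeword c = 111010100001010

Compute s = H r^T mod 2 one row at a time:
  s_1 = 0 + 0 + 0 + 0 + 1 + 1 + 1 + 0 = 3 ≡ 1 (mod 2).
  s_2 = 0 + 1 + 0 + 1 + 1 + 1 + 1 + 0 = 5 ≡ 1 (mod 2).
  s_3 = 1 + 1 + 0 + 1 + 0 + 0 + 1 + 0 = 4 ≡ 0 (mod 2).
  s_4 = 1 + 1 + 1 + 1 + 0 + 0 + 1 + 0 = 5 ≡ 1 (mod 2).
s = (1, 1, 0, 1)^T — this equals column 13 of H (binary 1101), so error is at position 13.
Correct: flip bit 13 of r = 111010100001110 to get c = 111010100001010.


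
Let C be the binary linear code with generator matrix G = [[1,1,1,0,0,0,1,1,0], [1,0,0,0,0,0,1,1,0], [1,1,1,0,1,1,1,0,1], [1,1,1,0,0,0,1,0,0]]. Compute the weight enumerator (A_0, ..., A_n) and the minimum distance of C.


Weight distribution: A_0 = 1, A_1 = 1, A_2 = 2, A_3 = 3, A_4 = 2, A_5 = 3, A_6 = 2, A_7 = 1, A_8 = 1. Minimum distance d = 1.

Enumerate all 2^4 = 16 messages m ∈ F_2^4.
For each, compute codeword c = mG in F_2^9, then tally its weight.
  m = 0000 → c = 000000000, weight = 0.
  m = 1000 → c = 111000110, weight = 5.
  m = 0100 → c = 100000110, weight = 3.
  m = 1100 → c = 011000000, weight = 2.
  m = 0010 → c = 111011101, weight = 7.
  m = 1010 → c = 000011011, weight = 4.
  m = 0110 → c = 011011011, weight = 6.
  m = 1110 → c = 100011101, weight = 5.
  m = 0001 → c = 111000100, weight = 4.
  m = 1001 → c = 000000010, weight = 1.
  m = 0101 → c = 011000010, weight = 3.
  m = 1101 → c = 100000100, weight = 2.
  m = 0011 → c = 000011001, weight = 3.
  m = 1011 → c = 111011111, weight = 8.
  m = 0111 → c = 100011111, weight = 6.
  m = 1111 → c = 011011001, weight = 5.
Tally weights:
  weight 0: 1 codewords.
  weight 1: 1 codewords.
  weight 2: 2 codewords.
  weight 3: 3 codewords.
  weight 4: 2 codewords.
  weight 5: 3 codewords.
  weight 6: 2 codewords.
  weight 7: 1 codewords.
  weight 8: 1 codewords.
Minimum distance d = smallest w > 0 with A_w > 0 = 1.
Sanity: Σ A_w = 16 = 2^4 = 16 ✓.


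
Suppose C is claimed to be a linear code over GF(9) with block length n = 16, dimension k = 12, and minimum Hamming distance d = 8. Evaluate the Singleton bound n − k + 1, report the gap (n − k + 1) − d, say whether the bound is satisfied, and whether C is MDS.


Singleton RHS = n − k + 1 = 5, slack = -3, bound violated (no such code; not MDS).

Singleton bound: d ≤ n − k + 1.
Here n = 16, k = 12, so n − k + 1 = 5.
Given d = 8, check d ≤ 5: NO.
Slack = (n − k + 1) − d = -3.
The slack is negative: d = 8 exceeds n − k + 1 = 5 by 3, so the Singleton bound is violated and no linear [16, 12, 8]_9 code can exist. In particular it is not MDS (MDS requires d = n − k + 1 exactly).
Description: the claimed parameters are [16, 12, 8]_9; such a code would be impossible (violates the Singleton bound).


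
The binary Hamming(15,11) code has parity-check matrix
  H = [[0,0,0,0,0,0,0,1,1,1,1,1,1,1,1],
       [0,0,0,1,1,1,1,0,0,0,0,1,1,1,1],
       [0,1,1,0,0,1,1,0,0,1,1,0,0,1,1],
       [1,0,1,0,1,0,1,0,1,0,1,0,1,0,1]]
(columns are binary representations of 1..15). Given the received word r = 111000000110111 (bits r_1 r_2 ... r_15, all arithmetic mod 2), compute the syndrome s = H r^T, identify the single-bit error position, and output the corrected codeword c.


s = (1, 1, 0, 1)^T, error position = 13, corrected codeword c = 111000000110011

Compute s = H r^T mod 2 one row at a time:
  s_1 = 0 + 0 + 1 + 1 + 0 + 1 + 1 + 1 = 5 ≡ 1 (mod 2).
  s_2 = 0 + 0 + 0 + 0 + 0 + 1 + 1 + 1 = 3 ≡ 1 (mod 2).
  s_3 = 1 + 1 + 0 + 0 + 1 + 1 + 1 + 1 = 6 ≡ 0 (mod 2).
  s_4 = 1 + 1 + 0 + 0 + 0 + 1 + 1 + 1 = 5 ≡ 1 (mod 2).
s = (1, 1, 0, 1)^T — this equals column 13 of H (binary 1101), so error is at position 13.
Correct: flip bit 13 of r = 111000000110111 to get c = 111000000110011.


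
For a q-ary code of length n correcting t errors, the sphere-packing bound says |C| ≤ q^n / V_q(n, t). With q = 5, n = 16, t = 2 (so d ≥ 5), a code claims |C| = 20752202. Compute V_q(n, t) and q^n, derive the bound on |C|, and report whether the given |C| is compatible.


V_q(n, t) = 1985, q^n = 152587890625, Hamming bound = 76870473, |C| = 20752202 ≤ bound (satisfied).

Step 1: Compute V_q(n, t) = Σ_{j=0}^2 C(n, j) (q−1)^j.
  j = 0: C(16,0)·(4)^0 = 1·1 = 1.
  j = 1: C(16,1)·(4)^1 = 16·4 = 64.
  j = 2: C(16,2)·(4)^2 = 120·16 = 1920.
  V_q(n, t) = 1 + 64 + 1920 = 1985.
Step 2: q^n = 5^16 = 152587890625.
Step 3: Hamming bound ⌊q^n / V_q(n,t)⌋ = ⌊152587890625/1985⌋ = 76870473.
Step 4: Compare |C| = 20752202 to 76870473: satisfied.
The claimed |C| lies below the Hamming bound.


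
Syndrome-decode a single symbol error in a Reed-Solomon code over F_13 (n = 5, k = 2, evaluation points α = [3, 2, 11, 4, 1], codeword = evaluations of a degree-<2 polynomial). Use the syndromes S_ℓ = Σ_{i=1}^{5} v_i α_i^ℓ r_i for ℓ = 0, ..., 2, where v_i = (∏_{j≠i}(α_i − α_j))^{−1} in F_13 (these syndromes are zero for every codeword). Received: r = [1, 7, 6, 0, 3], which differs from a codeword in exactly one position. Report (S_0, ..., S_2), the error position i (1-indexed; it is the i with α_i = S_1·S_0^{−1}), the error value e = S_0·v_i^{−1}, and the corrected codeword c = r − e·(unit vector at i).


S = (12, 11, 9), error at position 2, error magnitude e = 5, c = [1, 2, 6, 0, 3].

Step 1: column multipliers v_i = (∏_{j≠i}(α_i − α_j))^{−1} mod 13.
  i = 1 (α = 3): (3−2)(3−11)(3−4)(3−1) = 1·(−8)·(−1)·2 = 16 ≡ 3, so v_1 = 3^{−1} = 9 (mod 13).
  i = 2 (α = 2): (2−3)(2−11)(2−4)(2−1) = (−1)·(−9)·(−2)·1 = −18 ≡ 8, so v_2 = 8^{−1} = 5 (mod 13).
  i = 3 (α = 11): (11−3)(11−2)(11−4)(11−1) = 8·9·7·10 = 5040 ≡ 9, so v_3 = 9^{−1} = 3 (mod 13).
  i = 4 (α = 4): (4−3)(4−2)(4−11)(4−1) = 1·2·(−7)·3 = −42 ≡ 10, so v_4 = 10^{−1} = 4 (mod 13).
  i = 5 (α = 1): (1−3)(1−2)(1−11)(1−4) = (−2)·(−1)·(−10)·(−3) = 60 ≡ 8, so v_5 = 8^{−1} = 5 (mod 13).
  v = [9, 5, 3, 4, 5].
Step 2: syndromes of r = [1, 7, 6, 0, 3] (all sums mod 13).
  S_0 = Σ v_i r_i = 9·1 + 5·7 + 3·6 + 4·0 + 5·3 = 77 ≡ 12.
  S_1 = Σ v_i α_i r_i = 9·3·1 + 5·2·7 + 3·11·6 + 4·4·0 + 5·1·3 = 310 ≡ 11.
  α_i^2 mod 13 = [9, 4, 4, 3, 1].
  S_2 = Σ v_i α_i^2 r_i = 9·9·1 + 5·4·7 + 3·4·6 + 4·3·0 + 5·1·3 = 308 ≡ 9.
  S = (12, 11, 9) ≠ 0, so r is not a codeword (an error is present).
Step 3: locate the error. For a single error e at position i, S_ℓ = v_i·e·α_i^ℓ, so α_err = S_1/S_0.
  S_0^{−1} = 12^{−1} = 12 (mod 13), so α_err = 11·12 = 132 ≡ 2 = α_2. Error position i = 2.
  Consistency check: S_2/S_1 = 9·6 = 54 ≡ 2 = α_err ✓ (single-error assumption holds).
Step 4: error magnitude e = S_0/v_2 = S_0·∏_{j≠2}(α_2 − α_j) = 12·8 = 96 ≡ 5 (mod 13).
Step 5: correct position 2: c_2 = r_2 − e = 7 − 5 ≡ 2 (mod 13). Hence c = [1, 2, 6, 0, 3].
  Check: interpolating c through the α_i gives m(x) = 4 + 12·x (degree < 2) with m(α_i) = c_i for every i, so c is indeed a codeword.
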